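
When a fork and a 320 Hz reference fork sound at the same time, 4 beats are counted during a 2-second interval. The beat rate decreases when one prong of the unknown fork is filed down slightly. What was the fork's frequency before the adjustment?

Beat frequency = 4/2 = 2 Hz.
|f − 320| = 2, so the fork was at either 318 Hz or 322 Hz.
Filing a prong removes mass and raises the fork's frequency; the adjustment raises the fork's frequency.
The beat rate fell, so the adjustment moved the fork toward 320 Hz — it must have started below the reference.

318 Hz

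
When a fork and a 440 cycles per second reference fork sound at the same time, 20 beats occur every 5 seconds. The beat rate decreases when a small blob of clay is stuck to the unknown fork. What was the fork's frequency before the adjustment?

Beat frequency = 20/5 = 4 Hz.
|f − 440| = 4, so the fork was at either 436 Hz or 444 Hz.
Adding mass to a fork lowers its frequency; the adjustment lowers the fork's frequency.
The beat rate fell, so the adjustment moved the fork toward 440 Hz — it must have started above the reference.

444 Hz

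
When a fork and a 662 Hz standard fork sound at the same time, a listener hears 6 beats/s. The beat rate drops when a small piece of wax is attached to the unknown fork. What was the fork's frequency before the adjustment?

|f − 662| = 6, so the fork was at either 656 Hz or 668 Hz.
Loading a fork with wax lowers its frequency; the adjustment lowers the fork's frequency.
The beat rate fell, so the adjustment moved the fork toward 662 Hz — it must have started above the reference.

668 Hz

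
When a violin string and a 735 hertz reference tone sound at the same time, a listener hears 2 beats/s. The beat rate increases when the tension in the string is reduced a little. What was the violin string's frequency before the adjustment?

733 Hz

|f − 735| = 2, so the violin string was at either 733 Hz or 737 Hz.
Lower tension means lower frequency; the adjustment lowers the violin string's frequency.
The beat rate rose, so the adjustment moved the violin string further from 735 Hz — it was already below the reference.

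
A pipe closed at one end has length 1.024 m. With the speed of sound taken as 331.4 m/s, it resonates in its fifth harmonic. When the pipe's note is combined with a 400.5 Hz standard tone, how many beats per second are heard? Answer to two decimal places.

Closed pipe (odd harmonics): f_n = n·v/(4L) = 5·331.4/(4·1.024) = 404.5410 Hz.
f_beat = |404.5410 − 400.5| = 4.04 Hz.

4.04 Hz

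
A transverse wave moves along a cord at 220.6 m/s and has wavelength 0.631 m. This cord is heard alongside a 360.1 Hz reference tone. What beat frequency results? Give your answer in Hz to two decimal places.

Source frequency f = v/λ = 220.6/0.631 = 349.6038 Hz.
f_beat = |349.6038 − 360.1| = 10.50 Hz.

10.50 Hz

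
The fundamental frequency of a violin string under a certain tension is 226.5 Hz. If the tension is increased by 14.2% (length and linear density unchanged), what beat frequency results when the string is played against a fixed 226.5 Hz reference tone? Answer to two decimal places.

For a string, f ∝ √T, so the new frequency is 226.5·√1.142 = 242.0479 Hz.
f_beat = |242.0479 − 226.5| = 15.55 Hz.

15.55 Hz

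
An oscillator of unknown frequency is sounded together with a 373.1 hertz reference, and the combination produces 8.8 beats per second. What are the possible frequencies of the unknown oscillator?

364.3 Hz or 381.9 Hz

|f − 373.1| = 8.8, so f = 373.1 ± 8.8.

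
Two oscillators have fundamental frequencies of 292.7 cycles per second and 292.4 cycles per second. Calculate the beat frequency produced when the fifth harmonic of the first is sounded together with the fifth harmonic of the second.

Fifth harmonic of the first: 5·292.7 = 1463.5 Hz.
Fifth harmonic of the second: 5·292.4 = 1462.0 Hz.
f_beat = |1463.5 − 1462.0| = 1.5 Hz.

1.5 Hz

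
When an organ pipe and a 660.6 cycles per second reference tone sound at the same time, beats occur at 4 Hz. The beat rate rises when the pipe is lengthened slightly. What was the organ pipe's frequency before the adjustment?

656.6 Hz

|f − 660.6| = 4, so the organ pipe was at either 656.6 Hz or 664.6 Hz.
A longer pipe has a lower fundamental; the adjustment lowers the organ pipe's frequency.
The beat rate rose, so the adjustment moved the organ pipe further from 660.6 Hz — it was already below the reference.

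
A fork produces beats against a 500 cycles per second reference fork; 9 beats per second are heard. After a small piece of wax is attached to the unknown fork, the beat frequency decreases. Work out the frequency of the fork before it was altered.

|f − 500| = 9, so the fork was at either 491 Hz or 509 Hz.
Loading a fork with wax lowers its frequency; the adjustment lowers the fork's frequency.
The beat rate fell, so the adjustment moved the fork toward 500 Hz — it must have started above the reference.

509 Hz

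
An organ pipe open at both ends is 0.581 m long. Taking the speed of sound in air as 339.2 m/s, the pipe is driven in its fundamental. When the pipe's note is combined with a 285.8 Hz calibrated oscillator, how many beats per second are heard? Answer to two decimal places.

6.11 Hz

Open pipe: f_n = n·v/(2L) = 1·339.2/(2·0.581) = 291.9105 Hz.
f_beat = |291.9105 − 285.8| = 6.11 Hz.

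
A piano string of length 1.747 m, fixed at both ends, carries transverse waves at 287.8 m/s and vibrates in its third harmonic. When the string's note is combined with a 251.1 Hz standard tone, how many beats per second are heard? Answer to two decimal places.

3.99 Hz

For a string fixed at both ends, f_n = n·v/(2L) = 3·287.8/(2·1.747) = 247.1093 Hz.
f_beat = |247.1093 − 251.1| = 3.99 Hz.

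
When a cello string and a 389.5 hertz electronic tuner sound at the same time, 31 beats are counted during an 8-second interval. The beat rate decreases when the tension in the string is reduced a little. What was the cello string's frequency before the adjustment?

393.375 Hz

Beat frequency = 31/8 = 3.875 Hz.
|f − 389.5| = 3.875, so the cello string was at either 385.625 Hz or 393.375 Hz.
Lower tension means lower frequency; the adjustment lowers the cello string's frequency.
The beat rate fell, so the adjustment moved the cello string toward 389.5 Hz — it must have started above the reference.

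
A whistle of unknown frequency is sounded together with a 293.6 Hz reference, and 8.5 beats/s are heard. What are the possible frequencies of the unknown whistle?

285.1 Hz or 302.1 Hz

|f − 293.6| = 8.5, so f = 293.6 ± 8.5.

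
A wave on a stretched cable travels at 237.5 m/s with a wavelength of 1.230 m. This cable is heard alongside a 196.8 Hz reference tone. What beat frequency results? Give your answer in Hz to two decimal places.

Source frequency f = v/λ = 237.5/1.230 = 193.0894 Hz.
f_beat = |193.0894 − 196.8| = 3.71 Hz.

3.71 Hz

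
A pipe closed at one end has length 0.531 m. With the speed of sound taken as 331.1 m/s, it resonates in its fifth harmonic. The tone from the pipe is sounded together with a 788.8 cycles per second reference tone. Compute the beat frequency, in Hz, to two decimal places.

9.37 Hz

Closed pipe (odd harmonics): f_n = n·v/(4L) = 5·331.1/(4·0.531) = 779.4256 Hz.
f_beat = |779.4256 − 788.8| = 9.37 Hz.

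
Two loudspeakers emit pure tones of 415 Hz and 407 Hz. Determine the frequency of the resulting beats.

8 Hz

The beat frequency equals the magnitude of the frequency difference.
|415 − 407| = 8 Hz.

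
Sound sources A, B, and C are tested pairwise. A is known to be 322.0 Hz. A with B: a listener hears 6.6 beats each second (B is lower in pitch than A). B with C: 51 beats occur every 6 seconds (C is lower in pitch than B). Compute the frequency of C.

306.9 Hz

B is below A, so f_B = 322.0 − 6.6 = 315.4 Hz.
B–C: Beat frequency = 51/6 = 8.5 Hz.
C is below B, so f_C = 315.4 − 8.5 = 306.9 Hz.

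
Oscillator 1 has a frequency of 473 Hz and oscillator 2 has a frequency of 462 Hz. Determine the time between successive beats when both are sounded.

0.091 s

f_beat = |473 − 462| = 11 Hz.
Beat period T = 1 / f_beat = 1 / 11 s.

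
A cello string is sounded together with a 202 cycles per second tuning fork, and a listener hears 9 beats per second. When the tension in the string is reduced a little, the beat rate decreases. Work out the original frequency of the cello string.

211 Hz

|f − 202| = 9, so the cello string was at either 193 Hz or 211 Hz.
Lower tension means lower frequency; the adjustment lowers the cello string's frequency.
The beat rate fell, so the adjustment moved the cello string toward 202 Hz — it must have started above the reference.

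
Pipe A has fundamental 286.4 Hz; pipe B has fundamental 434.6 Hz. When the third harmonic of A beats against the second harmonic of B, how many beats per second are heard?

10.0 Hz

Third harmonic of the first: 3·286.4 = 859.2 Hz.
Second harmonic of the second: 2·434.6 = 869.2 Hz.
f_beat = |859.2 − 869.2| = 10.0 Hz.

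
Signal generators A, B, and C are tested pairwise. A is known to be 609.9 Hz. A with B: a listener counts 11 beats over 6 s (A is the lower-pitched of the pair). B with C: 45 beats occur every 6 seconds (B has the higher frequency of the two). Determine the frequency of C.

A–B: Beat frequency = 11/6 = 1.8333 Hz.
B is above A, so f_B = 609.9 + 1.8333 = 611.7333 Hz.
B–C: Beat frequency = 45/6 = 7.5 Hz.
C is below B, so f_C = 611.7333 − 7.5 = 604.2333 Hz.

604.2333 Hz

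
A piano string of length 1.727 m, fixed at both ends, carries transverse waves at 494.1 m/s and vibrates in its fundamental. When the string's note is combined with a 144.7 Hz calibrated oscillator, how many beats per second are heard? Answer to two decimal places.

1.65 Hz

For a string fixed at both ends, f_n = n·v/(2L) = 1·494.1/(2·1.727) = 143.0515 Hz.
f_beat = |143.0515 − 144.7| = 1.65 Hz.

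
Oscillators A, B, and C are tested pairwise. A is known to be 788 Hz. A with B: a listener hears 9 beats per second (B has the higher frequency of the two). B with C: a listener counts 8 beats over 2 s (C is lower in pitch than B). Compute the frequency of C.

793 Hz

B is above A, so f_B = 788 + 9 = 797 Hz.
B–C: Beat frequency = 8/2 = 4 Hz.
C is below B, so f_C = 797 − 4 = 793 Hz.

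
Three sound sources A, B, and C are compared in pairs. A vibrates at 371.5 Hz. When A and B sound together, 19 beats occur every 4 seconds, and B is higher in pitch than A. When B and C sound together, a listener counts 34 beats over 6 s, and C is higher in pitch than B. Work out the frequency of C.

381.9167 Hz

A–B: Beat frequency = 19/4 = 4.75 Hz.
B is above A, so f_B = 371.5 + 4.75 = 376.25 Hz.
B–C: Beat frequency = 34/6 = 5.6667 Hz.
C is above B, so f_C = 376.25 + 5.6667 = 381.9167 Hz.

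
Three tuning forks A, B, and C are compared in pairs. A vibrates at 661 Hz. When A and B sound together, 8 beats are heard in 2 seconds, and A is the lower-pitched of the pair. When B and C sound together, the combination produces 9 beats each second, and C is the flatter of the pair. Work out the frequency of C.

A–B: Beat frequency = 8/2 = 4 Hz.
B is above A, so f_B = 661 + 4 = 665 Hz.
C is below B, so f_C = 665 − 9 = 656 Hz.

656 Hz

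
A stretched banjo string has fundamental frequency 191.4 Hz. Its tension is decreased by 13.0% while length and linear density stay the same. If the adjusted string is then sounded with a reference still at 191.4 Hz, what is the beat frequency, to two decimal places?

12.87 Hz

For a string, f ∝ √T, so the new frequency is 191.4·√0.870 = 178.5260 Hz.
f_beat = |178.5260 − 191.4| = 12.87 Hz.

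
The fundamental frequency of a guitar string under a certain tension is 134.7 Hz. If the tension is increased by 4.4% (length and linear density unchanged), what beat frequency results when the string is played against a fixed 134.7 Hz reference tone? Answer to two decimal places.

2.93 Hz

For a string, f ∝ √T, so the new frequency is 134.7·√1.044 = 137.6315 Hz.
f_beat = |137.6315 − 134.7| = 2.93 Hz.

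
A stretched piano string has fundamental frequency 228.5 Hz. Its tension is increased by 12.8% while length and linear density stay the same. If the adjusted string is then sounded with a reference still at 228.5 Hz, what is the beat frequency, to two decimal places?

For a string, f ∝ √T, so the new frequency is 228.5·√1.128 = 242.6838 Hz.
f_beat = |242.6838 − 228.5| = 14.18 Hz.

14.18 Hz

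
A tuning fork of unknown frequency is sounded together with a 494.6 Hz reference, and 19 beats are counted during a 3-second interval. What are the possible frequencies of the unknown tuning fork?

488.2667 Hz or 500.9333 Hz

Beat frequency = 19/3 = 6.3333 Hz.
|f − 494.6| = 6.3333, so f = 494.6 ± 6.3333.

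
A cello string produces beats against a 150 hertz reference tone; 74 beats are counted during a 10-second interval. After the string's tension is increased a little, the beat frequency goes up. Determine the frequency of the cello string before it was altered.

Beat frequency = 74/10 = 7.4 Hz.
|f − 150| = 7.4, so the cello string was at either 142.6 Hz or 157.4 Hz.
Higher tension means higher frequency; the adjustment raises the cello string's frequency.
The beat rate rose, so the adjustment moved the cello string further from 150 Hz — it was already above the reference.

157.4 Hz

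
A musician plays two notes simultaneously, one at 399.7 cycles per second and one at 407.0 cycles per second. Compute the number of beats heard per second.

f_beat = |f₁ − f₂|.
|399.7 − 407.0| = 7.3 Hz.

7.3 Hz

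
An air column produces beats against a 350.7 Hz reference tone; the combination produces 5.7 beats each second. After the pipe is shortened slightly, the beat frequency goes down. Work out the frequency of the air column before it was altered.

345 Hz

|f − 350.7| = 5.7, so the air column was at either 345 Hz or 356.4 Hz.
A shorter pipe has a higher fundamental; the adjustment raises the air column's frequency.
The beat rate fell, so the adjustment moved the air column toward 350.7 Hz — it must have started below the reference.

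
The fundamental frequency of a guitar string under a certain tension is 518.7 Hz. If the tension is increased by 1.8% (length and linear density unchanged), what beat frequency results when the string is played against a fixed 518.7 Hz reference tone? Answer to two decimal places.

For a string, f ∝ √T, so the new frequency is 518.7·√1.018 = 523.3475 Hz.
f_beat = |523.3475 − 518.7| = 4.65 Hz.

4.65 Hz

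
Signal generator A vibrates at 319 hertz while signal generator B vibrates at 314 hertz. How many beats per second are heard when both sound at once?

f_beat = |f₁ − f₂|.
|319 − 314| = 5 Hz.

5 Hz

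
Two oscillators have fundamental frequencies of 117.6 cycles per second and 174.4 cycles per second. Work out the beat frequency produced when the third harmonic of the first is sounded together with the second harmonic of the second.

Third harmonic of the first: 3·117.6 = 352.8 Hz.
Second harmonic of the second: 2·174.4 = 348.8 Hz.
f_beat = |352.8 − 348.8| = 4.0 Hz.

4.0 Hz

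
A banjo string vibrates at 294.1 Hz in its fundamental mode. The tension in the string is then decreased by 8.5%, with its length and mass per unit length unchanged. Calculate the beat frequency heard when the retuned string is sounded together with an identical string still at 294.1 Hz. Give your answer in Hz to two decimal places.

12.78 Hz

For a string, f ∝ √T, so the new frequency is 294.1·√0.915 = 281.3232 Hz.
f_beat = |281.3232 − 294.1| = 12.78 Hz.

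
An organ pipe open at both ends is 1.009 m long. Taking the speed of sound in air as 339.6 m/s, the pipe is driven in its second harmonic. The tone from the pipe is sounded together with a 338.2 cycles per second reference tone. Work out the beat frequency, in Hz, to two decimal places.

Open pipe: f_n = n·v/(2L) = 2·339.6/(2·1.009) = 336.5709 Hz.
f_beat = |336.5709 − 338.2| = 1.63 Hz.

1.63 Hz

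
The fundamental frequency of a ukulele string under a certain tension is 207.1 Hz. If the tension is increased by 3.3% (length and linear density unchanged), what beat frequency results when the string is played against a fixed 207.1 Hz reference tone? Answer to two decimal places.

3.39 Hz

For a string, f ∝ √T, so the new frequency is 207.1·√1.033 = 210.4894 Hz.
f_beat = |210.4894 − 207.1| = 3.39 Hz.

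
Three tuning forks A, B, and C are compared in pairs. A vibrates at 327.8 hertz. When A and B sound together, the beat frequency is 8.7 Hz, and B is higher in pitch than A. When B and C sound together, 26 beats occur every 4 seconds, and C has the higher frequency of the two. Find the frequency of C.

343 Hz

B is above A, so f_B = 327.8 + 8.7 = 336.5 Hz.
B–C: Beat frequency = 26/4 = 6.5 Hz.
C is above B, so f_C = 336.5 + 6.5 = 343 Hz.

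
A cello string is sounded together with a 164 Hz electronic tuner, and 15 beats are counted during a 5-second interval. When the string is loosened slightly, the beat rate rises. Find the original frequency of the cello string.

Beat frequency = 15/5 = 3 Hz.
|f − 164| = 3, so the cello string was at either 161 Hz or 167 Hz.
Reducing tension lowers a string's frequency; the adjustment lowers the cello string's frequency.
The beat rate rose, so the adjustment moved the cello string further from 164 Hz — it was already below the reference.

161 Hz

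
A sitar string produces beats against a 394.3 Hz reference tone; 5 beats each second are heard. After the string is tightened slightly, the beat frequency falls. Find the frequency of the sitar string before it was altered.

389.3 Hz

|f − 394.3| = 5, so the sitar string was at either 389.3 Hz or 399.3 Hz.
Increasing tension raises a string's frequency; the adjustment raises the sitar string's frequency.
The beat rate fell, so the adjustment moved the sitar string toward 394.3 Hz — it must have started below the reference.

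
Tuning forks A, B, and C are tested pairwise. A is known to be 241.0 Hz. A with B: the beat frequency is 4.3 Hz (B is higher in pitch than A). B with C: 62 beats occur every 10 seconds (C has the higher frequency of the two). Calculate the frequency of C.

251.5 Hz

B is above A, so f_B = 241.0 + 4.3 = 245.3 Hz.
B–C: Beat frequency = 62/10 = 6.2 Hz.
C is above B, so f_C = 245.3 + 6.2 = 251.5 Hz.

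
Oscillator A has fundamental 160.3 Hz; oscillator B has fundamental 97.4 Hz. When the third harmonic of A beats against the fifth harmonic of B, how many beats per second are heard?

Third harmonic of the first: 3·160.3 = 480.9 Hz.
Fifth harmonic of the second: 5·97.4 = 487.0 Hz.
f_beat = |480.9 − 487.0| = 6.1 Hz.

6.1 Hz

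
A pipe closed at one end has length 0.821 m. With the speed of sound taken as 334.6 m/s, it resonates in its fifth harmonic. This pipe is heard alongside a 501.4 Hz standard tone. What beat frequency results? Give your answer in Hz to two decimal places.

Closed pipe (odd harmonics): f_n = n·v/(4L) = 5·334.6/(4·0.821) = 509.4397 Hz.
f_beat = |509.4397 − 501.4| = 8.04 Hz.

8.04 Hz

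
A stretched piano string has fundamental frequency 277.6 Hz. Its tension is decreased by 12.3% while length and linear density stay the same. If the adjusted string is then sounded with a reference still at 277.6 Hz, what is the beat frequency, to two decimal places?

17.63 Hz

For a string, f ∝ √T, so the new frequency is 277.6·√0.877 = 259.9676 Hz.
f_beat = |259.9676 − 277.6| = 17.63 Hz.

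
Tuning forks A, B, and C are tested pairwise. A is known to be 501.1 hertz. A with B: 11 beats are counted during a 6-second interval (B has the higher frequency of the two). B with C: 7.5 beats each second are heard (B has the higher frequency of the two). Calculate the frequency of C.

A–B: Beat frequency = 11/6 = 1.8333 Hz.
B is above A, so f_B = 501.1 + 1.8333 = 502.9333 Hz.
C is below B, so f_C = 502.9333 − 7.5 = 495.4333 Hz.

495.4333 Hz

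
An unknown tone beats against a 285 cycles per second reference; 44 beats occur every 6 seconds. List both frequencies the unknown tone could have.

277.6667 Hz or 292.3333 Hz

Beat frequency = 44/6 = 7.3333 Hz.
|f − 285| = 7.3333, so f = 285 ± 7.3333.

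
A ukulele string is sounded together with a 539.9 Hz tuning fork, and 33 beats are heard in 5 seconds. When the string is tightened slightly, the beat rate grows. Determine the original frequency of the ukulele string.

Beat frequency = 33/5 = 6.6 Hz.
|f − 539.9| = 6.6, so the ukulele string was at either 533.3 Hz or 546.5 Hz.
Increasing tension raises a string's frequency; the adjustment raises the ukulele string's frequency.
The beat rate rose, so the adjustment moved the ukulele string further from 539.9 Hz — it was already above the reference.

546.5 Hz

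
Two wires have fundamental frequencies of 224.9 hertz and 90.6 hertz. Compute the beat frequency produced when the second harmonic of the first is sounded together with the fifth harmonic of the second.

3.2 Hz

Second harmonic of the first: 2·224.9 = 449.8 Hz.
Fifth harmonic of the second: 5·90.6 = 453.0 Hz.
f_beat = |449.8 − 453.0| = 3.2 Hz.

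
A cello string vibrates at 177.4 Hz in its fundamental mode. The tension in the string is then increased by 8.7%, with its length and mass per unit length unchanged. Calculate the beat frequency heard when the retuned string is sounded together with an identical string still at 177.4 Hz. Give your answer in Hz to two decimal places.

7.56 Hz

For a string, f ∝ √T, so the new frequency is 177.4·√1.087 = 184.9560 Hz.
f_beat = |184.9560 − 177.4| = 7.56 Hz.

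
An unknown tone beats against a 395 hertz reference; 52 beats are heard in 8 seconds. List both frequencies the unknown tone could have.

388.5 Hz or 401.5 Hz

Beat frequency = 52/8 = 6.5 Hz.
|f − 395| = 6.5, so f = 395 ± 6.5.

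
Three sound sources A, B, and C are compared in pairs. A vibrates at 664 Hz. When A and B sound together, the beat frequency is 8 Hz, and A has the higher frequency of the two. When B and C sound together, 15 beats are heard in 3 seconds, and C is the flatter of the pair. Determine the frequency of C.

B is below A, so f_B = 664 − 8 = 656 Hz.
B–C: Beat frequency = 15/3 = 5 Hz.
C is below B, so f_C = 656 − 5 = 651 Hz.

651 Hz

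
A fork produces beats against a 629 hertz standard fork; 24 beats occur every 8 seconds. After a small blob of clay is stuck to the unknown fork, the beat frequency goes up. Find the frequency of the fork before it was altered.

Beat frequency = 24/8 = 3 Hz.
|f − 629| = 3, so the fork was at either 626 Hz or 632 Hz.
Adding mass to a fork lowers its frequency; the adjustment lowers the fork's frequency.
The beat rate rose, so the adjustment moved the fork further from 629 Hz — it was already below the reference.

626 Hz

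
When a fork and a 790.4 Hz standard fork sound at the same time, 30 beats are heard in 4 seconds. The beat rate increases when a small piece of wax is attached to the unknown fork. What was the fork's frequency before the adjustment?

Beat frequency = 30/4 = 7.5 Hz.
|f − 790.4| = 7.5, so the fork was at either 782.9 Hz or 797.9 Hz.
Loading a fork with wax lowers its frequency; the adjustment lowers the fork's frequency.
The beat rate rose, so the adjustment moved the fork further from 790.4 Hz — it was already below the reference.

782.9 Hz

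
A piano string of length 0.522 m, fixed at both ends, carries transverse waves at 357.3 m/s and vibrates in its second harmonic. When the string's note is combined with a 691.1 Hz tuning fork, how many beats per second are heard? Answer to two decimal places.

For a string fixed at both ends, f_n = n·v/(2L) = 2·357.3/(2·0.522) = 684.4828 Hz.
f_beat = |684.4828 − 691.1| = 6.62 Hz.

6.62 Hz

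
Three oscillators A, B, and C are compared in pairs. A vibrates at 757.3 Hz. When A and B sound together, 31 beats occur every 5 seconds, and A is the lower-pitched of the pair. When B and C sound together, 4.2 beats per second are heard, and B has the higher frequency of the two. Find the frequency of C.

759.3 Hz

A–B: Beat frequency = 31/5 = 6.2 Hz.
B is above A, so f_B = 757.3 + 6.2 = 763.5 Hz.
C is below B, so f_C = 763.5 − 4.2 = 759.3 Hz.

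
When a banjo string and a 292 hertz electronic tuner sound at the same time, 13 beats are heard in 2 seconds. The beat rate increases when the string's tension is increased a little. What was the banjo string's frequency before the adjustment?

298.5 Hz

Beat frequency = 13/2 = 6.5 Hz.
|f − 292| = 6.5, so the banjo string was at either 285.5 Hz or 298.5 Hz.
Higher tension means higher frequency; the adjustment raises the banjo string's frequency.
The beat rate rose, so the adjustment moved the banjo string further from 292 Hz — it was already above the reference.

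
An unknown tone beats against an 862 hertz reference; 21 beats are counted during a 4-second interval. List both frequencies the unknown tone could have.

Beat frequency = 21/4 = 5.25 Hz.
|f − 862| = 5.25, so f = 862 ± 5.25.

856.75 Hz or 867.25 Hz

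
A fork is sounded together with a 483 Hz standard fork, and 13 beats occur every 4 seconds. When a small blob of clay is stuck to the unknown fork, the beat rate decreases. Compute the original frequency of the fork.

486.25 Hz

Beat frequency = 13/4 = 3.25 Hz.
|f − 483| = 3.25, so the fork was at either 479.75 Hz or 486.25 Hz.
Adding mass to a fork lowers its frequency; the adjustment lowers the fork's frequency.
The beat rate fell, so the adjustment moved the fork toward 483 Hz — it must have started above the reference.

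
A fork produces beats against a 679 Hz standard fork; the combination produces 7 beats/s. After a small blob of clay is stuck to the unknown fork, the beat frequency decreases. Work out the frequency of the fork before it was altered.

686 Hz

|f − 679| = 7, so the fork was at either 672 Hz or 686 Hz.
Adding mass to a fork lowers its frequency; the adjustment lowers the fork's frequency.
The beat rate fell, so the adjustment moved the fork toward 679 Hz — it must have started above the reference.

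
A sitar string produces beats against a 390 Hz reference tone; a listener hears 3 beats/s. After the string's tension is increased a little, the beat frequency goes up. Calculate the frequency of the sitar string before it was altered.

393 Hz

|f − 390| = 3, so the sitar string was at either 387 Hz or 393 Hz.
Higher tension means higher frequency; the adjustment raises the sitar string's frequency.
The beat rate rose, so the adjustment moved the sitar string further from 390 Hz — it was already above the reference.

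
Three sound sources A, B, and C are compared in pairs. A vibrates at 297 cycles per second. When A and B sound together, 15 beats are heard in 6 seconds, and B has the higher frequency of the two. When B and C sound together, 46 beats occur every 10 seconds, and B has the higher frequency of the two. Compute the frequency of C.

294.9 Hz

A–B: Beat frequency = 15/6 = 2.5 Hz.
B is above A, so f_B = 297 + 2.5 = 299.5 Hz.
B–C: Beat frequency = 46/10 = 4.6 Hz.
C is below B, so f_C = 299.5 − 4.6 = 294.9 Hz.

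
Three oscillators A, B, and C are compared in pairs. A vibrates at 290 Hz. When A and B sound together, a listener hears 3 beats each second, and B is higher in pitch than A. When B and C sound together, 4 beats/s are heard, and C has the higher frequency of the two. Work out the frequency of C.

B is above A, so f_B = 290 + 3 = 293 Hz.
C is above B, so f_C = 293 + 4 = 297 Hz.

297 Hz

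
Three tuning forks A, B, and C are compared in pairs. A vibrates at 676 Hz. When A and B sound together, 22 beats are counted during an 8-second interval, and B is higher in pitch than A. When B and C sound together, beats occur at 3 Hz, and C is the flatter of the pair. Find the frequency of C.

675.75 Hz

A–B: Beat frequency = 22/8 = 2.75 Hz.
B is above A, so f_B = 676 + 2.75 = 678.75 Hz.
C is below B, so f_C = 678.75 − 3 = 675.75 Hz.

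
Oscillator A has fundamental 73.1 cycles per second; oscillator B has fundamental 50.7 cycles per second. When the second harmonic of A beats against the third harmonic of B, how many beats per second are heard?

Second harmonic of the first: 2·73.1 = 146.2 Hz.
Third harmonic of the second: 3·50.7 = 152.1 Hz.
f_beat = |146.2 − 152.1| = 5.9 Hz.

5.9 Hz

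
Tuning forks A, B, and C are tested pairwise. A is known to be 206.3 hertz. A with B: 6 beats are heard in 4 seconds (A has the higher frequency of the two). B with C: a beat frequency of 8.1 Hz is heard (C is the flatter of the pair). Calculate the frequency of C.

A–B: Beat frequency = 6/4 = 1.5 Hz.
B is below A, so f_B = 206.3 − 1.5 = 204.8 Hz.
C is below B, so f_C = 204.8 − 8.1 = 196.7 Hz.

196.7 Hz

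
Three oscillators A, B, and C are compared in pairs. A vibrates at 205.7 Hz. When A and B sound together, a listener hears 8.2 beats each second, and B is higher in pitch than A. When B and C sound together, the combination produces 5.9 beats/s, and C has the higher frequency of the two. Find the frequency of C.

219.8 Hz

B is above A, so f_B = 205.7 + 8.2 = 213.9 Hz.
C is above B, so f_C = 213.9 + 5.9 = 219.8 Hz.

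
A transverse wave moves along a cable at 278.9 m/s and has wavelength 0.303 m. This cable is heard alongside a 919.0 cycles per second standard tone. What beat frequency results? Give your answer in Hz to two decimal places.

1.46 Hz

Source frequency f = v/λ = 278.9/0.303 = 920.4620 Hz.
f_beat = |920.4620 − 919.0| = 1.46 Hz.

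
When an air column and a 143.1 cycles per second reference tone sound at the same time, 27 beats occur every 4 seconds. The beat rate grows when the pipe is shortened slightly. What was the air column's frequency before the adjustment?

Beat frequency = 27/4 = 6.75 Hz.
|f − 143.1| = 6.75, so the air column was at either 136.35 Hz or 149.85 Hz.
A shorter pipe has a higher fundamental; the adjustment raises the air column's frequency.
The beat rate rose, so the adjustment moved the air column further from 143.1 Hz — it was already above the reference.

149.85 Hz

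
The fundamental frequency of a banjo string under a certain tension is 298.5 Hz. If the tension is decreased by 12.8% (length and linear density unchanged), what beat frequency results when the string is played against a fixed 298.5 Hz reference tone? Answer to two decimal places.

For a string, f ∝ √T, so the new frequency is 298.5·√0.872 = 278.7421 Hz.
f_beat = |278.7421 − 298.5| = 19.76 Hz.

19.76 Hz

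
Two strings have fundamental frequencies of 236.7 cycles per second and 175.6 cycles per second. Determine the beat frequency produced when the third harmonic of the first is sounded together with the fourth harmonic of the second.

7.7 Hz

Third harmonic of the first: 3·236.7 = 710.1 Hz.
Fourth harmonic of the second: 4·175.6 = 702.4 Hz.
f_beat = |710.1 − 702.4| = 7.7 Hz.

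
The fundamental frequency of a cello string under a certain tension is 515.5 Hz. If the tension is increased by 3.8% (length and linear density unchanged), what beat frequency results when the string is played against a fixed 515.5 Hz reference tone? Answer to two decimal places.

9.70 Hz

For a string, f ∝ √T, so the new frequency is 515.5·√1.038 = 525.2032 Hz.
f_beat = |525.2032 − 515.5| = 9.70 Hz.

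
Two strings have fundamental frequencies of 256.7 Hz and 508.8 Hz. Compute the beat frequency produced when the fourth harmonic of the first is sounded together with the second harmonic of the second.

9.2 Hz

Fourth harmonic of the first: 4·256.7 = 1026.8 Hz.
Second harmonic of the second: 2·508.8 = 1017.6 Hz.
f_beat = |1026.8 − 1017.6| = 9.2 Hz.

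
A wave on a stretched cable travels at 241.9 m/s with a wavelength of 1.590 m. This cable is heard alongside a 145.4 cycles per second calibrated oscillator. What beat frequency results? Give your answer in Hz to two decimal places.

Source frequency f = v/λ = 241.9/1.590 = 152.1384 Hz.
f_beat = |152.1384 − 145.4| = 6.74 Hz.

6.74 Hz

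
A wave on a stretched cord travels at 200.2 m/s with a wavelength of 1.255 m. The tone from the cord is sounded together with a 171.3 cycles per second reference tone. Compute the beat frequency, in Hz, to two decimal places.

Source frequency f = v/λ = 200.2/1.255 = 159.5219 Hz.
f_beat = |159.5219 − 171.3| = 11.78 Hz.

11.78 Hz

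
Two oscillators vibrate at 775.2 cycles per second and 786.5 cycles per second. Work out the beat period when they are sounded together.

0.088 s

f_beat = |775.2 − 786.5| = 11.3 Hz.
Beat period T = 1 / f_beat = 1 / 11.3 s.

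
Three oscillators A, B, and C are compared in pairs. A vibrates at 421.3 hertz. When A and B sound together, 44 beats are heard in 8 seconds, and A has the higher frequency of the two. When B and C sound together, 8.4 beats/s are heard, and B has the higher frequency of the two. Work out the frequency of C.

A–B: Beat frequency = 44/8 = 5.5 Hz.
B is below A, so f_B = 421.3 − 5.5 = 415.8 Hz.
C is below B, so f_C = 415.8 − 8.4 = 407.4 Hz.

407.4 Hz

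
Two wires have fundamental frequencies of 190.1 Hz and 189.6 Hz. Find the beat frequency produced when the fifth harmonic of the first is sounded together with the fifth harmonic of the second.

2.5 Hz

Fifth harmonic of the first: 5·190.1 = 950.5 Hz.
Fifth harmonic of the second: 5·189.6 = 948.0 Hz.
f_beat = |950.5 − 948.0| = 2.5 Hz.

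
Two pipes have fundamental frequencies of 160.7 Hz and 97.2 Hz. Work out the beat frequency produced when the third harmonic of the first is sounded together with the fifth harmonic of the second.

3.9 Hz

Third harmonic of the first: 3·160.7 = 482.1 Hz.
Fifth harmonic of the second: 5·97.2 = 486.0 Hz.
f_beat = |482.1 − 486.0| = 3.9 Hz.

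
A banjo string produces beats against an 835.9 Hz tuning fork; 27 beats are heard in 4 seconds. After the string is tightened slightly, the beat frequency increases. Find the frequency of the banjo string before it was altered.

842.65 Hz

Beat frequency = 27/4 = 6.75 Hz.
|f − 835.9| = 6.75, so the banjo string was at either 829.15 Hz or 842.65 Hz.
Increasing tension raises a string's frequency; the adjustment raises the banjo string's frequency.
The beat rate rose, so the adjustment moved the banjo string further from 835.9 Hz — it was already above the reference.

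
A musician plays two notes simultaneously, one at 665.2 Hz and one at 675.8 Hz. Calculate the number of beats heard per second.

10.6 Hz

The beat frequency equals the magnitude of the frequency difference.
|665.2 − 675.8| = 10.6 Hz.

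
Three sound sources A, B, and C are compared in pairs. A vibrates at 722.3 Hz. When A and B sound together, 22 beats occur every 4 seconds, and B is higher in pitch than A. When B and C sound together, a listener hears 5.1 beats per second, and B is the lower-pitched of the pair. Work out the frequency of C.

732.9 Hz

A–B: Beat frequency = 22/4 = 5.5 Hz.
B is above A, so f_B = 722.3 + 5.5 = 727.8 Hz.
C is above B, so f_C = 727.8 + 5.1 = 732.9 Hz.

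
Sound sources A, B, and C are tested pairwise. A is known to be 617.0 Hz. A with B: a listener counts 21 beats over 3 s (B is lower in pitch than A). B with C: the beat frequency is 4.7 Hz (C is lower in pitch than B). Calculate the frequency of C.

605.3 Hz

A–B: Beat frequency = 21/3 = 7 Hz.
B is below A, so f_B = 617.0 − 7 = 610 Hz.
C is below B, so f_C = 610 − 4.7 = 605.3 Hz.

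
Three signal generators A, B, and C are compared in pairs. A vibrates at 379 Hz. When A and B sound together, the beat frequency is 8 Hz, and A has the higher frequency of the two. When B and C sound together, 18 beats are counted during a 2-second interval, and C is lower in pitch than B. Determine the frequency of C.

B is below A, so f_B = 379 − 8 = 371 Hz.
B–C: Beat frequency = 18/2 = 9 Hz.
C is below B, so f_C = 371 − 9 = 362 Hz.

362 Hz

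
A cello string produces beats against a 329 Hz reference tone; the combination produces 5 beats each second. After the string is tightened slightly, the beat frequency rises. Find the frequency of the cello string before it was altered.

334 Hz

|f − 329| = 5, so the cello string was at either 324 Hz or 334 Hz.
Increasing tension raises a string's frequency; the adjustment raises the cello string's frequency.
The beat rate rose, so the adjustment moved the cello string further from 329 Hz — it was already above the reference.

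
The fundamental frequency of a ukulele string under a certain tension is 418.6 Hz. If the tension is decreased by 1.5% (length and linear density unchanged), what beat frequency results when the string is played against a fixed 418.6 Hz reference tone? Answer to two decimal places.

For a string, f ∝ √T, so the new frequency is 418.6·√0.985 = 415.4486 Hz.
f_beat = |415.4486 − 418.6| = 3.15 Hz.

3.15 Hz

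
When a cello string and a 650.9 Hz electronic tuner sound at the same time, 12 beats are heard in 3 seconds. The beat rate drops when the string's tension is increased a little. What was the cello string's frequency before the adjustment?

Beat frequency = 12/3 = 4 Hz.
|f − 650.9| = 4, so the cello string was at either 646.9 Hz or 654.9 Hz.
Higher tension means higher frequency; the adjustment raises the cello string's frequency.
The beat rate fell, so the adjustment moved the cello string toward 650.9 Hz — it must have started below the reference.

646.9 Hz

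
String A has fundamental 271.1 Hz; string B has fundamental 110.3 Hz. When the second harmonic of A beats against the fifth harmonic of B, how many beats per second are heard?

9.3 Hz

Second harmonic of the first: 2·271.1 = 542.2 Hz.
Fifth harmonic of the second: 5·110.3 = 551.5 Hz.
f_beat = |542.2 − 551.5| = 9.3 Hz.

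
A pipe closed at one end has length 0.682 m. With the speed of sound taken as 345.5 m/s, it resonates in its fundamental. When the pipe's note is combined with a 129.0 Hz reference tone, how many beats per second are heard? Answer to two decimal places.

2.35 Hz

Closed pipe (odd harmonics): f_n = n·v/(4L) = 1·345.5/(4·0.682) = 126.6496 Hz.
f_beat = |126.6496 − 129.0| = 2.35 Hz.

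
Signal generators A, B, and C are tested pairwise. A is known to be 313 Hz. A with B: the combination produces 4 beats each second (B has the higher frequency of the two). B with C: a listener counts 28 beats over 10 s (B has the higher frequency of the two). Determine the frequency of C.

B is above A, so f_B = 313 + 4 = 317 Hz.
B–C: Beat frequency = 28/10 = 2.8 Hz.
C is below B, so f_C = 317 − 2.8 = 314.2 Hz.

314.2 Hz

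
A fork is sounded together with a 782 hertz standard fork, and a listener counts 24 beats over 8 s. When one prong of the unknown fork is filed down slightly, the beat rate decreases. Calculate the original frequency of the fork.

779 Hz

Beat frequency = 24/8 = 3 Hz.
|f − 782| = 3, so the fork was at either 779 Hz or 785 Hz.
Filing a prong removes mass and raises the fork's frequency; the adjustment raises the fork's frequency.
The beat rate fell, so the adjustment moved the fork toward 782 Hz — it must have started below the reference.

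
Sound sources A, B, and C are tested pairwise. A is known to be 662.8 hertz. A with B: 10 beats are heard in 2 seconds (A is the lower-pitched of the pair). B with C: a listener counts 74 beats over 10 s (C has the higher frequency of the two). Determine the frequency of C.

A–B: Beat frequency = 10/2 = 5 Hz.
B is above A, so f_B = 662.8 + 5 = 667.8 Hz.
B–C: Beat frequency = 74/10 = 7.4 Hz.
C is above B, so f_C = 667.8 + 7.4 = 675.2 Hz.

675.2 Hz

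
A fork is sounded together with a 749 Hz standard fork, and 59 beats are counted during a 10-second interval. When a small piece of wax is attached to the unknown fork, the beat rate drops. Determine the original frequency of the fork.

Beat frequency = 59/10 = 5.9 Hz.
|f − 749| = 5.9, so the fork was at either 743.1 Hz or 754.9 Hz.
Loading a fork with wax lowers its frequency; the adjustment lowers the fork's frequency.
The beat rate fell, so the adjustment moved the fork toward 749 Hz — it must have started above the reference.

754.9 Hz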